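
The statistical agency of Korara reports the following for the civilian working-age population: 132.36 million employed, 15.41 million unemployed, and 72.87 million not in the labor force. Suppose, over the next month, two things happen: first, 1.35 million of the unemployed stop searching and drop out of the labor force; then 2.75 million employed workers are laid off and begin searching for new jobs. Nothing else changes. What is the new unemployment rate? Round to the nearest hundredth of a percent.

Initially, labor force = 132.36 + 15.41 = 147.77 million, so u = 15.41/147.77 = 10.43%.
After the first change, unemployed and labor force both fall by 1.35 → E = 132.36, U = 14.06, labor force = 146.42 million.
After the second change, employed falls and unemployed rises by 2.75; labor force unchanged → E = 129.61, U = 16.81, labor force = 146.42 million.
New unemployment rate = 16.81 / 146.42 = 11.48%.

New unemployment rate ≈ 11.48%.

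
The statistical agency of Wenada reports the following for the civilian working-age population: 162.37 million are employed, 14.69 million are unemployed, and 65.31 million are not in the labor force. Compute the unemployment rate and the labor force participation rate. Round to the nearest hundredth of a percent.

Labor force = employed + unemployed = 162.37 + 14.69 = 177.06 million.
Working-age population = 177.06 + 65.31 = 242.37 million.
Unemployment rate = 14.69 / 177.06 = 8.30%.
Labor force participation rate = 177.06 / 242.37 = 73.05%.

Unemployment rate ≈ 8.30%; labor force participation rate ≈ 73.05%.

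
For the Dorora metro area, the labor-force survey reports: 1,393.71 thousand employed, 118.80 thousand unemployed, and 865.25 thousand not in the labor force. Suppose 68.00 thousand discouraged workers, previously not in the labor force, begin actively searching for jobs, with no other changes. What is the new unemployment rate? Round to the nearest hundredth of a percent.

Initially, labor force = 1,393.71 + 118.80 = 1,512.51 thousand, so u = 118.80/1,512.51 = 7.85%.
After the change, unemployed and labor force both rise by 68.00 → E = 1,393.71, U = 186.80, labor force = 1,580.51 thousand.
New unemployment rate = 186.80 / 1,580.51 = 11.82%.

New unemployment rate ≈ 11.82%.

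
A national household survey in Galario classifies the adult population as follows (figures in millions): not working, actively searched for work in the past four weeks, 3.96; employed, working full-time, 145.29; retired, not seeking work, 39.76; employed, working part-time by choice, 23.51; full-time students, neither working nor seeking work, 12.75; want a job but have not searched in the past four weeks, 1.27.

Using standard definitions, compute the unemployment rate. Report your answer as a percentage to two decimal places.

Unemployment rate ≈ 2.29%.

Employed = 145.29 + 23.51 = 168.80 million.
Unemployed = 3.96 million.
Labor force = 168.80 + 3.96 = 172.76 million.
Unemployment rate = 3.96 / 172.76 = 2.29%.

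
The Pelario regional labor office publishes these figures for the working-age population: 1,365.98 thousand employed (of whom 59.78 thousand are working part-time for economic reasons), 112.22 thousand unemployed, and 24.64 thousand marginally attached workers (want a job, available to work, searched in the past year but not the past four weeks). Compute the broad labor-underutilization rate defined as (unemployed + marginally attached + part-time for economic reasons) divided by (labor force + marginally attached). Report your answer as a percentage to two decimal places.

Labor force = 1,365.98 + 112.22 = 1,478.20 thousand.
Numerator = 112.22 + 24.64 + 59.78 = 196.64 thousand.
Denominator = 1,478.20 + 24.64 = 1,502.84 thousand.
Broad rate = 196.64 / 1,502.84 = 13.08%.

Broad underutilization rate ≈ 13.08%.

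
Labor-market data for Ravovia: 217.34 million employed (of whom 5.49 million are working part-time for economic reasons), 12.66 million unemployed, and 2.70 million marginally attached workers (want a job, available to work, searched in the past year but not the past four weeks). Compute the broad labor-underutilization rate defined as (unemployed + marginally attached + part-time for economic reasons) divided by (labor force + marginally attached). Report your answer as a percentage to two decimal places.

Labor force = 217.34 + 12.66 = 230.00 million.
Numerator = 12.66 + 2.70 + 5.49 = 20.85 million.
Denominator = 230.00 + 2.70 = 232.70 million.
Broad rate = 20.85 / 232.70 = 8.96%.

Broad underutilization rate ≈ 8.96%.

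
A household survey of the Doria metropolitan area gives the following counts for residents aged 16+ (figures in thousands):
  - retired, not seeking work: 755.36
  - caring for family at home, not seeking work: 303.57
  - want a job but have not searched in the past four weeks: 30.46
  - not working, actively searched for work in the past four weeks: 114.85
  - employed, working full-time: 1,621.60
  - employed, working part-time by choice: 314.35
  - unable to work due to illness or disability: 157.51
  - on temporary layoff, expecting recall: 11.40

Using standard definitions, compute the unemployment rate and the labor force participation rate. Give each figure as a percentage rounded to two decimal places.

Employed = 1,621.60 + 314.35 = 1,935.95 thousand.
Unemployed = 114.85 + 11.40 = 126.25 thousand (jobless and actively searching, or on temporary layoff).
Labor force = 1,935.95 + 126.25 = 2,062.20 thousand.
Not in labor force = 755.36 + 303.57 + 30.46 + 157.51 = 1,246.90 thousand (those not working and not actively searching are outside the labor force — including those who want a job but have given up searching).
Civilian working-age population = 2,062.20 + 1,246.90 = 3,309.10 thousand.
Unemployment rate = 126.25 / 2,062.20 = 6.12%.
Labor force participation rate = 2,062.20 / 3,309.10 = 62.32%.

Unemployment rate ≈ 6.12%; labor force participation rate ≈ 62.32%.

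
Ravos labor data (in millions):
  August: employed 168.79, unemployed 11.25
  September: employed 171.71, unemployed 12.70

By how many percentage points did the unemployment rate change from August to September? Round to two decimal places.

August: labor force = 168.79 + 11.25 = 180.04; u = 11.25/180.04 = 6.25%.
September: labor force = 171.71 + 12.70 = 184.41; u = 12.70/184.41 = 6.89%.
Change = 6.89% − 6.25% = +0.64 pp.

The unemployment rate changed by +0.64 percentage points.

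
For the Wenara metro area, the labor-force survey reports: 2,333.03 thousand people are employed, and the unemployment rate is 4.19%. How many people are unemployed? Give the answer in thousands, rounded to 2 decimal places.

Let U be the number unemployed. The labor force is E + U, and U/(E+U) = 0.0419.
So U = 0.0419 × 2,333.03 / (1 − 0.0419) = 97.7540 / 0.9581 ≈ 102.03 thousand.

About 102.03 thousand are unemployed.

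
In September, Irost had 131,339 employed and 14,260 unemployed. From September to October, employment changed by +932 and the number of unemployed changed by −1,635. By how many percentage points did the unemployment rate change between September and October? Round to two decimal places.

September: labor force = 131,339 + 14,260 = 145,599; u = 14,260/145,599 = 9.79%.
October: labor force = 132,271 + 12,625 = 144,896; u = 12,625/144,896 = 8.71%.
Change = 8.71% − 9.79% = −1.08 pp.

The unemployment rate changed by −1.08 percentage points.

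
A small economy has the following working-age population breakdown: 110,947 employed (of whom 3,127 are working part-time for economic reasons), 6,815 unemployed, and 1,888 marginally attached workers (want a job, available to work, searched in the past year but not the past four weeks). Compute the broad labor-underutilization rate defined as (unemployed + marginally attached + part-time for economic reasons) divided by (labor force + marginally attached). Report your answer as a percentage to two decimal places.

Broad underutilization rate ≈ 9.89%.

Labor force = 110,947 + 6,815 = 117,762.
Numerator = 6,815 + 1,888 + 3,127 = 11,830.
Denominator = 117,762 + 1,888 = 119,650.
Broad rate = 11,830 / 119,650 = 9.89%.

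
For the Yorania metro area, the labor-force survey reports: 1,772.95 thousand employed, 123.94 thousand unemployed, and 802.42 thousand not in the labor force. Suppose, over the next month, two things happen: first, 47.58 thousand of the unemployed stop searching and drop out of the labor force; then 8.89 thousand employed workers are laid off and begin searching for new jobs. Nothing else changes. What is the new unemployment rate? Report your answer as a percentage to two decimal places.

Initially, labor force = 1,772.95 + 123.94 = 1,896.89 thousand, so u = 123.94/1,896.89 = 6.53%.
After the first change, unemployed and labor force both fall by 47.58 → E = 1,772.95, U = 76.36, labor force = 1,849.31 thousand.
After the second change, employed falls and unemployed rises by 8.89; labor force unchanged → E = 1,764.06, U = 85.25, labor force = 1,849.31 thousand.
New unemployment rate = 85.25 / 1,849.31 = 4.61%.

New unemployment rate ≈ 4.61%.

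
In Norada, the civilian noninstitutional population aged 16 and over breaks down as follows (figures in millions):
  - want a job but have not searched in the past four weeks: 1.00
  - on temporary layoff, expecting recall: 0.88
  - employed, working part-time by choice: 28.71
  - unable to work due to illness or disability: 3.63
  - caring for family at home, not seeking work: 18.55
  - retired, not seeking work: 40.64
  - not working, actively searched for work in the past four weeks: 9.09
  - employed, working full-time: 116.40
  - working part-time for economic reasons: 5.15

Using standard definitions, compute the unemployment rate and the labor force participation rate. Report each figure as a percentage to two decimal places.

Employed = 28.71 + 116.40 + 5.15 = 150.26 million (anyone who worked, including part-time for economic reasons, counts as employed).
Unemployed = 0.88 + 9.09 = 9.97 million (jobless and actively searching, or on temporary layoff).
Labor force = 150.26 + 9.97 = 160.23 million.
Not in labor force = 1.00 + 3.63 + 18.55 + 40.64 = 63.82 million (those not working and not actively searching are outside the labor force — including those who want a job but have given up searching).
Civilian working-age population = 160.23 + 63.82 = 224.05 million.
Unemployment rate = 9.97 / 160.23 = 6.22%.
Labor force participation rate = 160.23 / 224.05 = 71.52%.

Unemployment rate ≈ 6.22%; labor force participation rate ≈ 71.52%.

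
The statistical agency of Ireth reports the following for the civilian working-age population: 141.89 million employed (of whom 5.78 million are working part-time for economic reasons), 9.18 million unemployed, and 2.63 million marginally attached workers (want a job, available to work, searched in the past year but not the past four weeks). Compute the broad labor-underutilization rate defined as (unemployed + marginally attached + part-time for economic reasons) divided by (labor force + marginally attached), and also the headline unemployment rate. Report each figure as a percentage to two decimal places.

Labor force = 141.89 + 9.18 = 151.07 million.
Numerator = 9.18 + 2.63 + 5.78 = 17.59 million.
Denominator = 151.07 + 2.63 = 153.70 million.
Broad rate = 17.59 / 153.70 = 11.44%.
Headline unemployment rate = 9.18 / 151.07 = 6.08%.

Broad underutilization rate ≈ 11.44%; headline unemployment rate ≈ 6.08%.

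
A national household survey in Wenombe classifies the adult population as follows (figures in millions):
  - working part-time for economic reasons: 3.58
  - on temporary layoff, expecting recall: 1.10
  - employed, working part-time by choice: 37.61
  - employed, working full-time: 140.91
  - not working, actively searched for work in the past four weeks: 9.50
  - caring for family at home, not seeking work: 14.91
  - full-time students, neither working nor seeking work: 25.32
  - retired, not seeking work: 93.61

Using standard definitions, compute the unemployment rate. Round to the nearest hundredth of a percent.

Unemployment rate ≈ 5.50%.

Employed = 3.58 + 37.61 + 140.91 = 182.10 million (anyone who worked, including part-time for economic reasons, counts as employed).
Unemployed = 1.10 + 9.50 = 10.60 million (jobless and actively searching, or on temporary layoff).
Labor force = 182.10 + 10.60 = 192.70 million.
Unemployment rate = 10.60 / 192.70 = 5.50%.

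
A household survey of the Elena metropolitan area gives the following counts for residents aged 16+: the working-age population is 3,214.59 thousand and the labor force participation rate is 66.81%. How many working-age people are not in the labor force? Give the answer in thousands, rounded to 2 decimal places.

Share not in the labor force = 1 − 0.6681 = 0.3319.
Not in labor force = 0.3319 × 3,214.59 ≈ 1,066.92 thousand.

About 1,066.92 thousand are not in the labor force.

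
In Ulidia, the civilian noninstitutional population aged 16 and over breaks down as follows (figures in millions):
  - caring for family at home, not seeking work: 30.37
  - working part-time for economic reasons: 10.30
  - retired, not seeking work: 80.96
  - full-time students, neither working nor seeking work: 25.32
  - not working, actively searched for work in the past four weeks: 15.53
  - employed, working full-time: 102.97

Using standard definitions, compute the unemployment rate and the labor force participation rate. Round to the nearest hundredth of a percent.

Unemployment rate ≈ 12.06%; labor force participation rate ≈ 48.52%.

Employed = 10.30 + 102.97 = 113.27 million (anyone who worked, including part-time for economic reasons, counts as employed).
Unemployed = 15.53 million.
Labor force = 113.27 + 15.53 = 128.80 million.
Not in labor force = 30.37 + 80.96 + 25.32 = 136.65 million (those not working and not actively searching are outside the labor force).
Civilian working-age population = 128.80 + 136.65 = 265.45 million.
Unemployment rate = 15.53 / 128.80 = 12.06%.
Labor force participation rate = 128.80 / 265.45 = 48.52%.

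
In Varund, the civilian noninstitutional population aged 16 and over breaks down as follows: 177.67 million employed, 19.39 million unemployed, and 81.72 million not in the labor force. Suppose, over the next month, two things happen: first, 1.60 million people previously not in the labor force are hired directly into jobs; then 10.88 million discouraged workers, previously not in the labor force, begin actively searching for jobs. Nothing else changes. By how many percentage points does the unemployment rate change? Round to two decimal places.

Initially, labor force = 177.67 + 19.39 = 197.06 million, so u = 19.39/197.06 = 9.84%.
After the first change, employed and labor force both rise by 1.60; unemployed unchanged → E = 179.27, U = 19.39, labor force = 198.66 million.
After the second change, unemployed and labor force both rise by 10.88 → E = 179.27, U = 30.27, labor force = 209.54 million.
New unemployment rate = 30.27 / 209.54 = 14.45%.
Change = 14.45% − 9.84% = +4.61 percentage points.

The unemployment rate changes by +4.61 percentage points.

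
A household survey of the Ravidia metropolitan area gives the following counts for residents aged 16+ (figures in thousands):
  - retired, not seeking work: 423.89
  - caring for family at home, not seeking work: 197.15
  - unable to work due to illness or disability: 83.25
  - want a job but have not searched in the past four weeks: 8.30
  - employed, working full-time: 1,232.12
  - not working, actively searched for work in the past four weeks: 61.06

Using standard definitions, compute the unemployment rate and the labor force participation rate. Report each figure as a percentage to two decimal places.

Employed = 1,232.12 thousand.
Unemployed = 61.06 thousand.
Labor force = 1,232.12 + 61.06 = 1,293.18 thousand.
Not in labor force = 423.89 + 197.15 + 83.25 + 8.30 = 712.59 thousand (those not working and not actively searching are outside the labor force — including those who want a job but have given up searching).
Civilian working-age population = 1,293.18 + 712.59 = 2,005.77 thousand.
Unemployment rate = 61.06 / 1,293.18 = 4.72%.
Labor force participation rate = 1,293.18 / 2,005.77 = 64.47%.

Unemployment rate ≈ 4.72%; labor force participation rate ≈ 64.47%.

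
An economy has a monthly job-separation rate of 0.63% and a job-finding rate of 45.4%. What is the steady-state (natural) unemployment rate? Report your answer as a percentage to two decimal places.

At steady state the flows balance: s·E = f·U, so U/(E+U) = s/(s+f).
u* = 0.63 / (0.63 + 45.4) = 0.63 / 46.03 = 1.37%.

Steady-state unemployment rate ≈ 1.37%.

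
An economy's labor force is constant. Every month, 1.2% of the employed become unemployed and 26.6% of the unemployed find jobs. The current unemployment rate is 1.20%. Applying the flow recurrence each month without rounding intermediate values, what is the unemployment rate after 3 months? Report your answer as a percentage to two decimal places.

Unemployment rate after three months ≈ 3.14%.

With a fixed labor force, u_{t+1} = u_t + s·(1−u_t) − f·u_t = u_t·(1−s−f) + s.
Here 1−s−f = 0.722 and s = 0.012.
u_1 = 0.012000 × 0.722 + 0.012 = 0.020664.
u_2 = 0.020664 × 0.722 + 0.012 = 0.026919.
u_3 = 0.026919 × 0.722 + 0.012 = 0.031436.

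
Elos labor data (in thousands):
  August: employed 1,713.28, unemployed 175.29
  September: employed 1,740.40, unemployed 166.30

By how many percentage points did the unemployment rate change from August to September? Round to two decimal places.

August: labor force = 1,713.28 + 175.29 = 1,888.57; u = 175.29/1,888.57 = 9.28%.
September: labor force = 1,740.40 + 166.30 = 1,906.70; u = 166.30/1,906.70 = 8.72%.
Change = 8.72% − 9.28% = −0.56 pp.

The unemployment rate changed by −0.56 percentage points.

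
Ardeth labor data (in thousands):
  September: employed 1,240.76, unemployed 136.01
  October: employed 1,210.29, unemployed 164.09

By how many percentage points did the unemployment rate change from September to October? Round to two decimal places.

September: labor force = 1,240.76 + 136.01 = 1,376.77; u = 136.01/1,376.77 = 9.88%.
October: labor force = 1,210.29 + 164.09 = 1,374.38; u = 164.09/1,374.38 = 11.94%.
Change = 11.94% − 9.88% = +2.06 pp.

The unemployment rate changed by +2.06 percentage points.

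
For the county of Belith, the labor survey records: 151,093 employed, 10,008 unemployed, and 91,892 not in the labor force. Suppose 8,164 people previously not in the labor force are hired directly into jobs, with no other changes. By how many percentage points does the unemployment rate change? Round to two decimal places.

The unemployment rate changes by −0.30 percentage points.

Initially, labor force = 151,093 + 10,008 = 161,101, so u = 10,008/161,101 = 6.21%.
After the change, employed and labor force both rise by 8,164; unemployed unchanged → E = 159,257, U = 10,008, labor force = 169,265.
New unemployment rate = 10,008 / 169,265 = 5.91%.
Change = 5.91% − 6.21% = −0.30 percentage points.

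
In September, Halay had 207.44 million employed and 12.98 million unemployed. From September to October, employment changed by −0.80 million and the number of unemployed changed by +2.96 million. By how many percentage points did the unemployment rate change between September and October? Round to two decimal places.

September: labor force = 207.44 + 12.98 = 220.42; u = 12.98/220.42 = 5.89%.
October: labor force = 206.64 + 15.94 = 222.58; u = 15.94/222.58 = 7.16%.
Change = 7.16% − 5.89% = +1.27 pp.

The unemployment rate changed by +1.27 percentage points.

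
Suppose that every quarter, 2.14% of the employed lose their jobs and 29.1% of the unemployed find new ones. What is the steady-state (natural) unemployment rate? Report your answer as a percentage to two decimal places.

At steady state the flows balance: s·E = f·U, so U/(E+U) = s/(s+f).
u* = 2.14 / (2.14 + 29.1) = 2.14 / 31.24 = 6.85%.

Steady-state unemployment rate ≈ 6.85%.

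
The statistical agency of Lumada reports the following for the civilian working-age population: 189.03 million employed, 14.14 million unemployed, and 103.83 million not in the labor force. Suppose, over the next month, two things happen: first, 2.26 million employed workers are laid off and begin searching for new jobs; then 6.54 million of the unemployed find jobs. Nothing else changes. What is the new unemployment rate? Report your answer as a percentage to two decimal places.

Initially, labor force = 189.03 + 14.14 = 203.17 million, so u = 14.14/203.17 = 6.96%.
After the first change, employed falls and unemployed rises by 2.26; labor force unchanged → E = 186.77, U = 16.40, labor force = 203.17 million.
After the second change, unemployed falls and employed rises by 6.54; labor force unchanged → E = 193.31, U = 9.86, labor force = 203.17 million.
New unemployment rate = 9.86 / 203.17 = 4.85%.

New unemployment rate ≈ 4.85%.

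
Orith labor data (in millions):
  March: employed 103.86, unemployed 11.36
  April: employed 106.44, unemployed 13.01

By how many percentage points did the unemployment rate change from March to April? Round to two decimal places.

March: labor force = 103.86 + 11.36 = 115.22; u = 11.36/115.22 = 9.86%.
April: labor force = 106.44 + 13.01 = 119.45; u = 13.01/119.45 = 10.89%.
Change = 10.89% − 9.86% = +1.03 pp.

The unemployment rate changed by +1.03 percentage points.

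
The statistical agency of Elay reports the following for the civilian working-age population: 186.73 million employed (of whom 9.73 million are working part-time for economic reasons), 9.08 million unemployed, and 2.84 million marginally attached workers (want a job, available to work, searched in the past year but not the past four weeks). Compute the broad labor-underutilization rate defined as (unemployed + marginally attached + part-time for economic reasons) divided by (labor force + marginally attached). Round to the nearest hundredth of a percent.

Broad underutilization rate ≈ 10.90%.

Labor force = 186.73 + 9.08 = 195.81 million.
Numerator = 9.08 + 2.84 + 9.73 = 21.65 million.
Denominator = 195.81 + 2.84 = 198.65 million.
Broad rate = 21.65 / 198.65 = 10.90%.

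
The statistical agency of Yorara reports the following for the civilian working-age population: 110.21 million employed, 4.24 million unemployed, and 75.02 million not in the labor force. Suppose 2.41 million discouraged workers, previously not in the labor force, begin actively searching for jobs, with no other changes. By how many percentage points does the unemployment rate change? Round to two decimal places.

Initially, labor force = 110.21 + 4.24 = 114.45 million, so u = 4.24/114.45 = 3.70%.
After the change, unemployed and labor force both rise by 2.41 → E = 110.21, U = 6.65, labor force = 116.86 million.
New unemployment rate = 6.65 / 116.86 = 5.69%.
Change = 5.69% − 3.70% = +1.99 percentage points.

The unemployment rate changes by +1.99 percentage points.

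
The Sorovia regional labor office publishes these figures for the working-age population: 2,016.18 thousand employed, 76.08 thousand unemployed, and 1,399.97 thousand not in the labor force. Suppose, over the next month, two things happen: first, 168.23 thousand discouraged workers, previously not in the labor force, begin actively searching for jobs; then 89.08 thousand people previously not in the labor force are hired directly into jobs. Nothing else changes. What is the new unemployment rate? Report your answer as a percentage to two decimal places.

Initially, labor force = 2,016.18 + 76.08 = 2,092.26 thousand, so u = 76.08/2,092.26 = 3.64%.
After the first change, unemployed and labor force both rise by 168.23 → E = 2,016.18, U = 244.31, labor force = 2,260.49 thousand.
After the second change, employed and labor force both rise by 89.08; unemployed unchanged → E = 2,105.26, U = 244.31, labor force = 2,349.57 thousand.
New unemployment rate = 244.31 / 2,349.57 = 10.40%.

New unemployment rate ≈ 10.40%.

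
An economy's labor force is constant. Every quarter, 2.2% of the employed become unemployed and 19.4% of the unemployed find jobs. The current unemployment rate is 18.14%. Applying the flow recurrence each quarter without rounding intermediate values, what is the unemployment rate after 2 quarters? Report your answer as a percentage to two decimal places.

Unemployment rate after two quarters ≈ 15.07%.

With a fixed labor force, u_{t+1} = u_t + s·(1−u_t) − f·u_t = u_t·(1−s−f) + s.
Here 1−s−f = 0.784 and s = 0.022.
u_1 = 0.181400 × 0.784 + 0.022 = 0.164218.
u_2 = 0.164218 × 0.784 + 0.022 = 0.150747.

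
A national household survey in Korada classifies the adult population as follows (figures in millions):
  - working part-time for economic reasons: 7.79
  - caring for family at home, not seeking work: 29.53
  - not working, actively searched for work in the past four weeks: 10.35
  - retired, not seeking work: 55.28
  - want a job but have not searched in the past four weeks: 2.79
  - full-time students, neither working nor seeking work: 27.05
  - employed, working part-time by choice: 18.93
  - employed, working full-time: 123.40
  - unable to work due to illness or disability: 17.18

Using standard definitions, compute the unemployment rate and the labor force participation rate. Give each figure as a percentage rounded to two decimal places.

Employed = 7.79 + 18.93 + 123.40 = 150.12 million (anyone who worked, including part-time for economic reasons, counts as employed).
Unemployed = 10.35 million.
Labor force = 150.12 + 10.35 = 160.47 million.
Not in labor force = 29.53 + 55.28 + 2.79 + 27.05 + 17.18 = 131.83 million (those not working and not actively searching are outside the labor force — including those who want a job but have given up searching).
Civilian working-age population = 160.47 + 131.83 = 292.30 million.
Unemployment rate = 10.35 / 160.47 = 6.45%.
Labor force participation rate = 160.47 / 292.30 = 54.90%.

Unemployment rate ≈ 6.45%; labor force participation rate ≈ 54.90%.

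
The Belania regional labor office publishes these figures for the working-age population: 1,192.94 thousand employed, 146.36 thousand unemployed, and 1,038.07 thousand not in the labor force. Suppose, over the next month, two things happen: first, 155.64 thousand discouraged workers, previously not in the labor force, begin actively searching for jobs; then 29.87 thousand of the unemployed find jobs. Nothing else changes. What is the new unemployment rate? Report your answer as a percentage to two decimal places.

Initially, labor force = 1,192.94 + 146.36 = 1,339.30 thousand, so u = 146.36/1,339.30 = 10.93%.
After the first change, unemployed and labor force both rise by 155.64 → E = 1,192.94, U = 302.00, labor force = 1,494.94 thousand.
After the second change, unemployed falls and employed rises by 29.87; labor force unchanged → E = 1,222.81, U = 272.13, labor force = 1,494.94 thousand.
New unemployment rate = 272.13 / 1,494.94 = 18.20%.

New unemployment rate ≈ 18.20%.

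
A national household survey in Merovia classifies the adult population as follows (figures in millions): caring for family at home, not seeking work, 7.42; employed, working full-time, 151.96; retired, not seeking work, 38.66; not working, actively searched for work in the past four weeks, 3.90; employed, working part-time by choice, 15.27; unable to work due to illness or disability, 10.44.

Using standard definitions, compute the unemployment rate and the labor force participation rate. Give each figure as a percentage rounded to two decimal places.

Employed = 151.96 + 15.27 = 167.23 million.
Unemployed = 3.90 million.
Labor force = 167.23 + 3.90 = 171.13 million.
Not in labor force = 7.42 + 38.66 + 10.44 = 56.52 million (those not working and not actively searching are outside the labor force).
Civilian working-age population = 171.13 + 56.52 = 227.65 million.
Unemployment rate = 3.90 / 171.13 = 2.28%.
Labor force participation rate = 171.13 / 227.65 = 75.17%.

Unemployment rate ≈ 2.28%; labor force participation rate ≈ 75.17%.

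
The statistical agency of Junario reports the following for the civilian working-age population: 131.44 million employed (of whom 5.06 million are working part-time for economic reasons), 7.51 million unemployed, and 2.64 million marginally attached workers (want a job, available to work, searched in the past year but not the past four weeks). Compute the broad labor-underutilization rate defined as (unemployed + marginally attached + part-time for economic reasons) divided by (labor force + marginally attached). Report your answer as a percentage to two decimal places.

Labor force = 131.44 + 7.51 = 138.95 million.
Numerator = 7.51 + 2.64 + 5.06 = 15.21 million.
Denominator = 138.95 + 2.64 = 141.59 million.
Broad rate = 15.21 / 141.59 = 10.74%.

Broad underutilization rate ≈ 10.74%.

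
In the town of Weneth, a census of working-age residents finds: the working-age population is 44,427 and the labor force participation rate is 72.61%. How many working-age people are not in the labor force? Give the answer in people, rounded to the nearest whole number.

About 12,169 are not in the labor force.

Share not in the labor force = 1 − 0.7261 = 0.2739.
Not in labor force = 0.2739 × 44,427 ≈ 12,169.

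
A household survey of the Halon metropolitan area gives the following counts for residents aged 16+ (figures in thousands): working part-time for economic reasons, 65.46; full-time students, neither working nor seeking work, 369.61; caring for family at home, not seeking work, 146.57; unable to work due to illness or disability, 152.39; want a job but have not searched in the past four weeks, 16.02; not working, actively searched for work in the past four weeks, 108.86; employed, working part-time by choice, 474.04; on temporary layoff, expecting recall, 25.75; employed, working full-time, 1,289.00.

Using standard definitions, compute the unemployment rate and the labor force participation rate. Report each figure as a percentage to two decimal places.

Unemployment rate ≈ 6.86%; labor force participation rate ≈ 74.14%.

Employed = 65.46 + 474.04 + 1,289.00 = 1,828.50 thousand (anyone who worked, including part-time for economic reasons, counts as employed).
Unemployed = 108.86 + 25.75 = 134.61 thousand (jobless and actively searching, or on temporary layoff).
Labor force = 1,828.50 + 134.61 = 1,963.11 thousand.
Not in labor force = 369.61 + 146.57 + 152.39 + 16.02 = 684.59 thousand (those not working and not actively searching are outside the labor force — including those who want a job but have given up searching).
Civilian working-age population = 1,963.11 + 684.59 = 2,647.70 thousand.
Unemployment rate = 134.61 / 1,963.11 = 6.86%.
Labor force participation rate = 1,963.11 / 2,647.70 = 74.14%.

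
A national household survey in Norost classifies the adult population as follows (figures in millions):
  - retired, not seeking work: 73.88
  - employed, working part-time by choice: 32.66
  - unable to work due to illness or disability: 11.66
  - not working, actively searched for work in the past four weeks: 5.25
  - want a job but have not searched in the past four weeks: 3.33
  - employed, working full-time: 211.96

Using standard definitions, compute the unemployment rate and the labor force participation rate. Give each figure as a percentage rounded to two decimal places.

Employed = 32.66 + 211.96 = 244.62 million.
Unemployed = 5.25 million.
Labor force = 244.62 + 5.25 = 249.87 million.
Not in labor force = 73.88 + 11.66 + 3.33 = 88.87 million (those not working and not actively searching are outside the labor force — including those who want a job but have given up searching).
Civilian working-age population = 249.87 + 88.87 = 338.74 million.
Unemployment rate = 5.25 / 249.87 = 2.10%.
Labor force participation rate = 249.87 / 338.74 = 73.76%.

Unemployment rate ≈ 2.10%; labor force participation rate ≈ 73.76%.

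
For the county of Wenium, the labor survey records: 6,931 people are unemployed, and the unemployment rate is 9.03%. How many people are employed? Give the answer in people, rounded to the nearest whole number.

About 69,824 are employed.

Labor force = U / u = 6,931 / 0.0903 ≈ 76,755.
Employed = labor force − unemployed = 76,755 − 6,931 = 69,824.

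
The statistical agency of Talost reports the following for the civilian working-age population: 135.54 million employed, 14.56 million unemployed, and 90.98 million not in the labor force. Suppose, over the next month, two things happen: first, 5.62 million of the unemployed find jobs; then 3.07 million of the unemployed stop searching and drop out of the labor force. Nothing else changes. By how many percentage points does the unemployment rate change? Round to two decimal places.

Initially, labor force = 135.54 + 14.56 = 150.10 million, so u = 14.56/150.10 = 9.70%.
After the first change, unemployed falls and employed rises by 5.62; labor force unchanged → E = 141.16, U = 8.94, labor force = 150.10 million.
After the second change, unemployed and labor force both fall by 3.07 → E = 141.16, U = 5.87, labor force = 147.03 million.
New unemployment rate = 5.87 / 147.03 = 3.99%.
Change = 3.99% − 9.70% = −5.71 percentage points.

The unemployment rate changes by −5.71 percentage points.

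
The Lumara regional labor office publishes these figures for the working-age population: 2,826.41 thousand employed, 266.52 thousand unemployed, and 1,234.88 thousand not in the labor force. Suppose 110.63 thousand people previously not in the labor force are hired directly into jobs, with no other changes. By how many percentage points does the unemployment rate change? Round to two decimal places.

Initially, labor force = 2,826.41 + 266.52 = 3,092.93 thousand, so u = 266.52/3,092.93 = 8.62%.
After the change, employed and labor force both rise by 110.63; unemployed unchanged → E = 2,937.04, U = 266.52, labor force = 3,203.56 thousand.
New unemployment rate = 266.52 / 3,203.56 = 8.32%.
Change = 8.32% − 8.62% = −0.30 percentage points.

The unemployment rate changes by −0.30 percentage points.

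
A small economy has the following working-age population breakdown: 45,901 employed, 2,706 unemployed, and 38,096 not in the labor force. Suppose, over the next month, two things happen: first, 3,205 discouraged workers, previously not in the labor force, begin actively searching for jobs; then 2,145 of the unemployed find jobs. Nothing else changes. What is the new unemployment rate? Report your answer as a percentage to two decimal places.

New unemployment rate ≈ 7.27%.

Initially, labor force = 45,901 + 2,706 = 48,607, so u = 2,706/48,607 = 5.57%.
After the first change, unemployed and labor force both rise by 3,205 → E = 45,901, U = 5,911, labor force = 51,812.
After the second change, unemployed falls and employed rises by 2,145; labor force unchanged → E = 48,046, U = 3,766, labor force = 51,812.
New unemployment rate = 3,766 / 51,812 = 7.27%.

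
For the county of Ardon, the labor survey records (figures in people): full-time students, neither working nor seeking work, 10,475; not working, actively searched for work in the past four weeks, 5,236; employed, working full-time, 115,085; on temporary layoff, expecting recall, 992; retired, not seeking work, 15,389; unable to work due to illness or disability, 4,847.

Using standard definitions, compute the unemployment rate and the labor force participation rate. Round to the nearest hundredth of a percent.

Unemployment rate ≈ 5.13%; labor force participation rate ≈ 79.80%.

Employed = 115,085.
Unemployed = 5,236 + 992 = 6,228 (jobless and actively searching, or on temporary layoff).
Labor force = 115,085 + 6,228 = 121,313.
Not in labor force = 10,475 + 15,389 + 4,847 = 30,711 (those not working and not actively searching are outside the labor force).
Civilian working-age population = 121,313 + 30,711 = 152,024.
Unemployment rate = 6,228 / 121,313 = 5.13%.
Labor force participation rate = 121,313 / 152,024 = 79.80%.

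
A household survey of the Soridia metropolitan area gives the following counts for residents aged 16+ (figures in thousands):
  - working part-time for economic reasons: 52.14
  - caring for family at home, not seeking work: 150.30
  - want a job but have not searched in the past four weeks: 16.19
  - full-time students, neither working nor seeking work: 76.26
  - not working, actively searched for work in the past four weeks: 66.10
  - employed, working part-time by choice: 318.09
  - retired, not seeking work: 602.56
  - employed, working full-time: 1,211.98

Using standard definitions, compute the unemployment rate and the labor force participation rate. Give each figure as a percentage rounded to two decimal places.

Employed = 52.14 + 318.09 + 1,211.98 = 1,582.21 thousand (anyone who worked, including part-time for economic reasons, counts as employed).
Unemployed = 66.10 thousand.
Labor force = 1,582.21 + 66.10 = 1,648.31 thousand.
Not in labor force = 150.30 + 16.19 + 76.26 + 602.56 = 845.31 thousand (those not working and not actively searching are outside the labor force — including those who want a job but have given up searching).
Civilian working-age population = 1,648.31 + 845.31 = 2,493.62 thousand.
Unemployment rate = 66.10 / 1,648.31 = 4.01%.
Labor force participation rate = 1,648.31 / 2,493.62 = 66.10%.

Unemployment rate ≈ 4.01%; labor force participation rate ≈ 66.10%.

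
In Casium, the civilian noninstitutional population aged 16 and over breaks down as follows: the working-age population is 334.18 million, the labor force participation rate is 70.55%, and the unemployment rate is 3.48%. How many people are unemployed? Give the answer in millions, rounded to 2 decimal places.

About 8.20 million are unemployed.

Labor force = 0.7055 × 334.18 = 235.76 million.
Unemployed = 0.0348 × 235.76 ≈ 8.20 million.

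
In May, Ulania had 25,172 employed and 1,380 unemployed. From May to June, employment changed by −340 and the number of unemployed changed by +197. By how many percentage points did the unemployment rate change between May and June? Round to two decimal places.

May: labor force = 25,172 + 1,380 = 26,552; u = 1,380/26,552 = 5.20%.
June: labor force = 24,832 + 1,577 = 26,409; u = 1,577/26,409 = 5.97%.
Change = 5.97% − 5.20% = +0.77 pp.

The unemployment rate changed by +0.77 percentage points.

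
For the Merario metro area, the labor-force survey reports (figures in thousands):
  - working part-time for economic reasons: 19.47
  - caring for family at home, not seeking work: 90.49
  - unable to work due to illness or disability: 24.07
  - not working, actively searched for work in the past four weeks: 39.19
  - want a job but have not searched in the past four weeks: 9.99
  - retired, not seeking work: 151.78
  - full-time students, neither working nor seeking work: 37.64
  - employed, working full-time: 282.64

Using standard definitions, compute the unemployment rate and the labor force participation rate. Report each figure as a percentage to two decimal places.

Unemployment rate ≈ 11.48%; labor force participation rate ≈ 52.09%.

Employed = 19.47 + 282.64 = 302.11 thousand (anyone who worked, including part-time for economic reasons, counts as employed).
Unemployed = 39.19 thousand.
Labor force = 302.11 + 39.19 = 341.30 thousand.
Not in labor force = 90.49 + 24.07 + 9.99 + 151.78 + 37.64 = 313.97 thousand (those not working and not actively searching are outside the labor force — including those who want a job but have given up searching).
Civilian working-age population = 341.30 + 313.97 = 655.27 thousand.
Unemployment rate = 39.19 / 341.30 = 11.48%.
Labor force participation rate = 341.30 / 655.27 = 52.09%.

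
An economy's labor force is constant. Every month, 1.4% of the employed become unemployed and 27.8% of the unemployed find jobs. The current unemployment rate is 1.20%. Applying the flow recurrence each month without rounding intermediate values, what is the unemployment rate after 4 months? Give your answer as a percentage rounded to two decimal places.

Unemployment rate after four months ≈ 3.89%.

With a fixed labor force, u_{t+1} = u_t + s·(1−u_t) − f·u_t = u_t·(1−s−f) + s.
Here 1−s−f = 0.708 and s = 0.014.
u_1 = 0.012000 × 0.708 + 0.014 = 0.022496.
u_2 = 0.022496 × 0.708 + 0.014 = 0.029927.
u_3 = 0.029927 × 0.708 + 0.014 = 0.035188.
u_4 = 0.035188 × 0.708 + 0.014 = 0.038913.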